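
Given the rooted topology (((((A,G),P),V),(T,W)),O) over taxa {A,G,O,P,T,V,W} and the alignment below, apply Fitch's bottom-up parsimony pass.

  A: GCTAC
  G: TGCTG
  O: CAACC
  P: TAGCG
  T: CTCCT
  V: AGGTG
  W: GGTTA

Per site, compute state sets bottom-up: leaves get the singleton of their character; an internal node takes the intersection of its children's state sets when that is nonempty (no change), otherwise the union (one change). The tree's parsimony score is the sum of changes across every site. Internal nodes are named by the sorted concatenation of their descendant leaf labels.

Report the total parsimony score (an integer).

21

AG@0: {G} ∪ {T} = {G,T} (union, +1)
AGP@0: {G,T} ∩ {T} = {T} (intersection, +0)
AGPV@0: {T} ∪ {A} = {A,T} (union, +1)
TW@0: {C} ∪ {G} = {C,G} (union, +1)
AGPTVW@0: {A,T} ∪ {C,G} = {A,C,G,T} (union, +1)
AGOPTVW@0: {A,C,G,T} ∩ {C} = {C} (intersection, +0)
AG@1: {C} ∪ {G} = {C,G} (union, +1)
AGP@1: {C,G} ∪ {A} = {A,C,G} (union, +1)
AGPV@1: {A,C,G} ∩ {G} = {G} (intersection, +0)
TW@1: {T} ∪ {G} = {G,T} (union, +1)
AGPTVW@1: {G} ∩ {G,T} = {G} (intersection, +0)
AGOPTVW@1: {G} ∪ {A} = {A,G} (union, +1)
AG@2: {T} ∪ {C} = {C,T} (union, +1)
AGP@2: {C,T} ∪ {G} = {C,G,T} (union, +1)
AGPV@2: {C,G,T} ∩ {G} = {G} (intersection, +0)
TW@2: {C} ∪ {T} = {C,T} (union, +1)
AGPTVW@2: {G} ∪ {C,T} = {C,G,T} (union, +1)
AGOPTVW@2: {C,G,T} ∪ {A} = {A,C,G,T} (union, +1)
AG@3: {A} ∪ {T} = {A,T} (union, +1)
AGP@3: {A,T} ∪ {C} = {A,C,T} (union, +1)
AGPV@3: {A,C,T} ∩ {T} = {T} (intersection, +0)
TW@3: {C} ∪ {T} = {C,T} (union, +1)
AGPTVW@3: {T} ∩ {C,T} = {T} (intersection, +0)
AGOPTVW@3: {T} ∪ {C} = {C,T} (union, +1)
AG@4: {C} ∪ {G} = {C,G} (union, +1)
AGP@4: {C,G} ∩ {G} = {G} (intersection, +0)
AGPV@4: {G} ∩ {G} = {G} (intersection, +0)
TW@4: {T} ∪ {A} = {A,T} (union, +1)
AGPTVW@4: {G} ∪ {A,T} = {A,G,T} (union, +1)
AGOPTVW@4: {A,G,T} ∪ {C} = {A,C,G,T} (union, +1)
per-site changes: [4, 4, 5, 4, 4]; total = 21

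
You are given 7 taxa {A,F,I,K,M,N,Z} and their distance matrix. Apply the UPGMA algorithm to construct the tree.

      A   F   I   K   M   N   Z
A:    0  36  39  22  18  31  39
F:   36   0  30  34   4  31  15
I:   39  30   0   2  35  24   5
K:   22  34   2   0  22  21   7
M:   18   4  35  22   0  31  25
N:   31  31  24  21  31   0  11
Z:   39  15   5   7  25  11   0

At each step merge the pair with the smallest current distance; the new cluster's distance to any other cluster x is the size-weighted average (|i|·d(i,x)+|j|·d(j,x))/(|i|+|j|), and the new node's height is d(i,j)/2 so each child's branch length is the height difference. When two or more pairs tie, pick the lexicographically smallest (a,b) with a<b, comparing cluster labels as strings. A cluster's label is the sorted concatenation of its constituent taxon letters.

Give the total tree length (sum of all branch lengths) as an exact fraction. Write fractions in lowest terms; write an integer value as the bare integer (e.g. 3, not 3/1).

175/3

1. join I+K (d=2) ⇒ IK; edges |I|=1, |K|=1
  updated: d(A,IK)=61/2, d(F,IK)=32, d(IK,M)=57/2, d(IK,N)=45/2, d(IK,Z)=6
2. join F+M (d=4) ⇒ FM; edges |F|=2, |M|=2
  updated: d(A,FM)=27, d(FM,IK)=121/4, d(FM,N)=31, d(FM,Z)=20
3. join IK+Z (d=6) ⇒ IKZ; edges |IK|=2, |Z|=3
  updated: d(A,IKZ)=100/3, d(FM,IKZ)=161/6, d(IKZ,N)=56/3
4. join IKZ+N (d=56/3) ⇒ IKNZ; edges |IKZ|=19/3, |N|=28/3
  updated: d(A,IKNZ)=131/4, d(FM,IKNZ)=223/8
5. join A+FM (d=27) ⇒ AFM; edges |A|=27/2, |FM|=23/2
  updated: d(AFM,IKNZ)=59/2
6. join AFM+IKNZ (d=59/2) ⇒ AFIKMNZ; edges |AFM|=5/4, |IKNZ|=65/12
final tree: ((A:27/2,(F:2,M:2):23/2):5/4,(((I:1,K:1):2,Z:3):19/3,N:28/3):65/12)
total length: 175/3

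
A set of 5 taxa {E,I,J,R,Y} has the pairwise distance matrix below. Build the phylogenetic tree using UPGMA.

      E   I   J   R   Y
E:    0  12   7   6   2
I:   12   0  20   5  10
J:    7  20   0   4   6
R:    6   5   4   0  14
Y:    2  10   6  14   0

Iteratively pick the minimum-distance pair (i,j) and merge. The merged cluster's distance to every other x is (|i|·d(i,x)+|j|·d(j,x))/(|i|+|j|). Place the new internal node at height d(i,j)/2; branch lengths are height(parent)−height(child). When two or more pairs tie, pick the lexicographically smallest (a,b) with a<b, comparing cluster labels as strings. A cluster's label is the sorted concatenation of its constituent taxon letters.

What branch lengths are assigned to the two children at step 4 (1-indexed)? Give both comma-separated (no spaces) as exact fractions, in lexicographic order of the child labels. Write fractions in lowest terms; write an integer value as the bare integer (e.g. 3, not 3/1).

7/4,47/8

iteration 1: select E,Y (d=2); attach at lengths (1, 1); label the merged cluster EY
  updated: d(EY,I)=11, d(EY,J)=13/2, d(EY,R)=10
iteration 2: select J,R (d=4); attach at lengths (2, 2); label the merged cluster JR
  updated: d(EY,JR)=33/4, d(I,JR)=25/2
iteration 3: select EY,JR (d=33/4); attach at lengths (25/8, 17/8); label the merged cluster EJRY
  updated: d(EJRY,I)=47/4
iteration 4: select EJRY,I (d=47/4); attach at lengths (7/4, 47/8); label the merged cluster EIJRY
final tree: (((E:1,Y:1):25/8,(J:2,R:2):17/8):7/4,I:47/8)
total length: 151/8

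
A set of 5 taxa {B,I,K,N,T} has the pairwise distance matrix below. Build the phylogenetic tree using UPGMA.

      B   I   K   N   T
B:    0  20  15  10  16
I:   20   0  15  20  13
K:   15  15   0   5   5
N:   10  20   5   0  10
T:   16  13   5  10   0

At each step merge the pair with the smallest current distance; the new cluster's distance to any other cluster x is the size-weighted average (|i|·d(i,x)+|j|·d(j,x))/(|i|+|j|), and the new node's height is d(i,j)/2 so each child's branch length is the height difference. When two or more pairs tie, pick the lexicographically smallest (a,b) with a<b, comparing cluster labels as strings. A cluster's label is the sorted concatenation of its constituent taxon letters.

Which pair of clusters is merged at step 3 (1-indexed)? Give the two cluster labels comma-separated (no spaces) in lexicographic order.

iteration 1: select K,N (d=5); attach at lengths (5/2, 5/2); label the merged cluster KN
  updated: d(B,KN)=25/2, d(I,KN)=35/2, d(KN,T)=15/2
iteration 2: select KN,T (d=15/2); attach at lengths (5/4, 15/4); label the merged cluster KNT
  updated: d(B,KNT)=41/3, d(I,KNT)=16
iteration 3: select B,KNT (d=41/3); attach at lengths (41/6, 37/12); label the merged cluster BKNT
  updated: d(BKNT,I)=17
iteration 4: select BKNT,I (d=17); attach at lengths (5/3, 17/2); label the merged cluster BIKNT
final tree: ((B:41/6,((K:5/2,N:5/2):5/4,T:15/4):37/12):5/3,I:17/2)
total length: 361/12

B,KNT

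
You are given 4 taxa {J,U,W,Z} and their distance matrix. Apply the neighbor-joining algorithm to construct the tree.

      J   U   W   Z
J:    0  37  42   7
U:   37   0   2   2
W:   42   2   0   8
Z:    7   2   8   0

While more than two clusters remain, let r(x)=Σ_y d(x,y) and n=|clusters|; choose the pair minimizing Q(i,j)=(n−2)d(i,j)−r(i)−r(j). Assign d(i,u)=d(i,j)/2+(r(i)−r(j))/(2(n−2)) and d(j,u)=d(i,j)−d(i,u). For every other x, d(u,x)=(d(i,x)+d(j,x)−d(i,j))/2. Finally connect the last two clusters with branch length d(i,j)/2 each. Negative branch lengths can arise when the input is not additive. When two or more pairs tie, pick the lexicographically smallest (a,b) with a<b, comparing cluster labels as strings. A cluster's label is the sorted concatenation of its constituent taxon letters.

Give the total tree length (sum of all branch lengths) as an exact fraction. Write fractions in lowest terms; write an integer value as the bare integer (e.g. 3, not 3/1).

107/4

step 1: merge (J,Z) at d=7, Q=-89; branch lengths J→83/4, Z→-55/4; new cluster JZ
  updated: d(JZ,U)=16, d(JZ,W)=43/2
step 2: merge (JZ,U) at d=16, Q=-79/2; branch lengths JZ→71/4, U→-7/4; new cluster JUZ
  updated: d(JUZ,W)=15/4
step 3: merge (JUZ,W) at d=15/4; branch lengths JUZ→15/8, W→15/8; new cluster JUWZ
final tree: (((J:83/4,Z:-55/4):71/4,U:-7/4):15/8,W:15/8)
total length: 107/4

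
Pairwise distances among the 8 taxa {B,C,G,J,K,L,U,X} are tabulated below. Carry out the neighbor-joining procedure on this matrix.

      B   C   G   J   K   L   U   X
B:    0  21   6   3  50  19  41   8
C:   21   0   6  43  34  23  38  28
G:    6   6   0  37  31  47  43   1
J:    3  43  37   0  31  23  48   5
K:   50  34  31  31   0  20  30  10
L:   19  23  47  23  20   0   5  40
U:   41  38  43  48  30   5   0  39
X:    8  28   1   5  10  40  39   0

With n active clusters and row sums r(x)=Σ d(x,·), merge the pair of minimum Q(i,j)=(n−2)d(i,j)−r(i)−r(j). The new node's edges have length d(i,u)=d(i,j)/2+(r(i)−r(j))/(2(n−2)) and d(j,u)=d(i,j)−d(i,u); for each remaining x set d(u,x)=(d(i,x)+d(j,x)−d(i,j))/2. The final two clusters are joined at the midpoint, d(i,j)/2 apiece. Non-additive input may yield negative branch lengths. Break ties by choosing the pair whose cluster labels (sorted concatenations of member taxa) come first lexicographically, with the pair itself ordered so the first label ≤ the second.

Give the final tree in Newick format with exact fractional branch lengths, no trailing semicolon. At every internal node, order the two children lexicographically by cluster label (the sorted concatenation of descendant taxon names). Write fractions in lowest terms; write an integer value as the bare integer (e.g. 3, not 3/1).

((((B:-31/24,J:103/24):249/32,X:-89/32):155/32,(C:265/32,G:-73/32):305/32):323/64,(K:201/20,(L:-37/12,U:97/12):249/20):323/64)

step 1: merge (L,U) at d=5, Q=-391; branch lengths L→-37/12, U→97/12; new cluster LU
  updated: d(B,LU)=55/2, d(C,LU)=28, d(G,LU)=85/2, d(J,LU)=33, d(K,LU)=45/2, d(LU,X)=37
step 2: merge (K,LU) at d=45/2, Q=-513/2; branch lengths K→201/20, LU→249/20; new cluster KLU
  updated: d(B,KLU)=55/2, d(C,KLU)=79/4, d(G,KLU)=51/2, d(J,KLU)=83/4, d(KLU,X)=49/4
step 3: merge (C,G) at d=6, Q=-677/4; branch lengths C→265/32, G→-73/32; new cluster CG
  updated: d(B,CG)=21/2, d(CG,J)=37, d(CG,KLU)=157/8, d(CG,X)=23/2
step 4: merge (B,J) at d=3, Q=-423/4; branch lengths B→-31/24, J→103/24; new cluster BJ
  updated: d(BJ,CG)=89/4, d(BJ,KLU)=181/8, d(BJ,X)=5
step 5: merge (BJ,X) at d=5, Q=-549/8; branch lengths BJ→249/32, X→-89/32; new cluster BJX
  updated: d(BJX,CG)=115/8, d(BJX,KLU)=239/16
step 6: merge (BJX,CG) at d=115/8, Q=-783/16; branch lengths BJX→155/32, CG→305/32; new cluster BCGJX
  updated: d(BCGJX,KLU)=323/32
step 7: merge (BCGJX,KLU) at d=323/32; branch lengths BCGJX→323/64, KLU→323/64; new cluster BCGJKLUX
final tree: ((((B:-31/24,J:103/24):249/32,X:-89/32):155/32,(C:265/32,G:-73/32):305/32):323/64,(K:201/20,(L:-37/12,U:97/12):249/20):323/64)
total length: 2111/32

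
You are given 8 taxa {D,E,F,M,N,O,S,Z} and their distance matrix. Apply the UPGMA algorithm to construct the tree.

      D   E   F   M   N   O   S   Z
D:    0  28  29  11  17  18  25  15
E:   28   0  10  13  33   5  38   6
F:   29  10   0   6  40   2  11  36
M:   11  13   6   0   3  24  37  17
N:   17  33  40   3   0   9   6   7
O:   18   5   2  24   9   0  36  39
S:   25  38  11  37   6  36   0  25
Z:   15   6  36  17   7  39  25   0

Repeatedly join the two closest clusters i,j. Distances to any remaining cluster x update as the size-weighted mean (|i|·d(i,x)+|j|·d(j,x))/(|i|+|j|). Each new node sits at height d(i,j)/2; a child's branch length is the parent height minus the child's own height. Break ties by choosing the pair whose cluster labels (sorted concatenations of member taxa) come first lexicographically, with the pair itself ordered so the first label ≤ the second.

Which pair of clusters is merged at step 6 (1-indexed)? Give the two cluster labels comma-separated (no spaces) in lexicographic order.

step 1: merge (F,O) at d=2; branch lengths F→1, O→1; new cluster FO
  updated: d(D,FO)=47/2, d(E,FO)=15/2, d(FO,M)=15, d(FO,N)=49/2, d(FO,S)=47/2, d(FO,Z)=75/2
step 2: merge (M,N) at d=3; branch lengths M→3/2, N→3/2; new cluster MN
  updated: d(D,MN)=14, d(E,MN)=23, d(FO,MN)=79/4, d(MN,S)=43/2, d(MN,Z)=12
step 3: merge (E,Z) at d=6; branch lengths E→3, Z→3; new cluster EZ
  updated: d(D,EZ)=43/2, d(EZ,FO)=45/2, d(EZ,MN)=35/2, d(EZ,S)=63/2
step 4: merge (D,MN) at d=14; branch lengths D→7, MN→11/2; new cluster DMN
  updated: d(DMN,EZ)=113/6, d(DMN,FO)=21, d(DMN,S)=68/3
step 5: merge (DMN,EZ) at d=113/6; branch lengths DMN→29/12, EZ→77/12; new cluster DEMNZ
  updated: d(DEMNZ,FO)=108/5, d(DEMNZ,S)=131/5
step 6: merge (DEMNZ,FO) at d=108/5; branch lengths DEMNZ→83/60, FO→49/5; new cluster DEFMNOZ
  updated: d(DEFMNOZ,S)=178/7
step 7: merge (DEFMNOZ,S) at d=178/7; branch lengths DEFMNOZ→67/35, S→89/7; new cluster DEFMNOSZ
final tree: ((((D:7,(M:3/2,N:3/2):11/2):29/12,(E:3,Z:3):77/12):83/60,(F:1,O:1):49/5):67/35,S:89/7)
total length: 24421/420

DEMNZ,FO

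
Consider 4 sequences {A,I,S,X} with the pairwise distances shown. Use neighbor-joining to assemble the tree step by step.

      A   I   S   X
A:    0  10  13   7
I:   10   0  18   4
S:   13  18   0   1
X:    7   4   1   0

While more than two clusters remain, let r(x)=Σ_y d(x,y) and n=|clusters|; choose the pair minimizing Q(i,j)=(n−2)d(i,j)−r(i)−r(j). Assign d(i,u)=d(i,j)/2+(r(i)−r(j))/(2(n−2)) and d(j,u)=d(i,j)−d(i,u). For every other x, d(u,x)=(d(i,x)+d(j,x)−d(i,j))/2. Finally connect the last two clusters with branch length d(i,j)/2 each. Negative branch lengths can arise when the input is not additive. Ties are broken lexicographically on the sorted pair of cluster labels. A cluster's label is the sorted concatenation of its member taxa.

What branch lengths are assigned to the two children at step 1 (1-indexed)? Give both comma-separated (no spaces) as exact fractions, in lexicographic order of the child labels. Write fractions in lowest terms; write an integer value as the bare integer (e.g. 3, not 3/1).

9/2,11/2

step 1: merge (A,I) at d=10, Q=-42; branch lengths A→9/2, I→11/2; new cluster AI
  updated: d(AI,S)=21/2, d(AI,X)=1/2
step 2: merge (AI,S) at d=21/2, Q=-12; branch lengths AI→5, S→11/2; new cluster AIS
  updated: d(AIS,X)=-9/2
step 3: merge (AIS,X) at d=-9/2; branch lengths AIS→-9/4, X→-9/4; new cluster AISX
final tree: (((A:9/2,I:11/2):5,S:11/2):-9/4,X:-9/4)
total length: 16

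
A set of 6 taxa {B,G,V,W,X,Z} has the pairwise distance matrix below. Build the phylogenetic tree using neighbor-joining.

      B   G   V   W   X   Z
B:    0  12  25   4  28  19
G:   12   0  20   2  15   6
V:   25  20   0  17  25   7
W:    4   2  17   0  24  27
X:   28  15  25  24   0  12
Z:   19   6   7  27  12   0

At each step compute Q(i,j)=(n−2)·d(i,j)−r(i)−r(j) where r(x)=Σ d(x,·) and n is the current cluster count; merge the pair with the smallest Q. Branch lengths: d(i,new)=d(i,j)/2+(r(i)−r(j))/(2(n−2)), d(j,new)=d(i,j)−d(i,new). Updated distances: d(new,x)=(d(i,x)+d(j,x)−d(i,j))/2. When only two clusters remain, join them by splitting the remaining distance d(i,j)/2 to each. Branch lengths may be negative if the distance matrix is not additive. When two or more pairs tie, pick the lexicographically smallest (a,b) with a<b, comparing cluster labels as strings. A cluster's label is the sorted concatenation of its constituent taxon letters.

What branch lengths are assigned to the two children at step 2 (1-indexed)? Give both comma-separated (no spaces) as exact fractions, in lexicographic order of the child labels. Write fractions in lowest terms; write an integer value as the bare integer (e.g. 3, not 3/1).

1. join B+W (d=4, Q=-146) ⇒ BW; edges |B|=15/4, |W|=1/4
  updated: d(BW,G)=5, d(BW,V)=19, d(BW,X)=24, d(BW,Z)=21
2. join BW+G (d=5, Q=-100) ⇒ BGW; edges |BW|=19/3, |G|=-4/3
  updated: d(BGW,V)=17, d(BGW,X)=17, d(BGW,Z)=11
3. join BGW+X (d=17, Q=-65) ⇒ BGWX; edges |BGW|=25/4, |X|=43/4
  updated: d(BGWX,V)=25/2, d(BGWX,Z)=3
4. join BGWX+V (d=25/2, Q=-45/2) ⇒ BGVWX; edges |BGWX|=17/4, |V|=33/4
  updated: d(BGVWX,Z)=-5/4
5. join BGVWX+Z (d=-5/4) ⇒ BGVWXZ; edges |BGVWX|=-5/8, |Z|=-5/8
final tree: (((((B:15/4,W:1/4):19/3,G:-4/3):25/4,X:43/4):17/4,V:33/4):-5/8,Z:-5/8)
total length: 149/4

19/3,-4/3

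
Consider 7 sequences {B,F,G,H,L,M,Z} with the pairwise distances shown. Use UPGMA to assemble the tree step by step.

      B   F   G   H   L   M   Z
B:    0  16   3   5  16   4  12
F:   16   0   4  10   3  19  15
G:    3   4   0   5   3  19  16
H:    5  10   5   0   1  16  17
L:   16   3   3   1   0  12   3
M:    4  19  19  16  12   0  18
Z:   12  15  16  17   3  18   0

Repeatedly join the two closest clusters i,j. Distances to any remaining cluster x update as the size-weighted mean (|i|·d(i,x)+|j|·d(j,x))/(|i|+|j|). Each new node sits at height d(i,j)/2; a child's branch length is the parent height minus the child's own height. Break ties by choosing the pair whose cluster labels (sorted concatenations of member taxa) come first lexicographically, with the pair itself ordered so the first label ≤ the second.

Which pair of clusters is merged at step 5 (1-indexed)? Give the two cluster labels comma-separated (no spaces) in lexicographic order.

iteration 1: select H,L (d=1); attach at lengths (1/2, 1/2); label the merged cluster HL
  updated: d(B,HL)=21/2, d(F,HL)=13/2, d(G,HL)=4, d(HL,M)=14, d(HL,Z)=10
iteration 2: select B,G (d=3); attach at lengths (3/2, 3/2); label the merged cluster BG
  updated: d(BG,F)=10, d(BG,HL)=29/4, d(BG,M)=23/2, d(BG,Z)=14
iteration 3: select F,HL (d=13/2); attach at lengths (13/4, 11/4); label the merged cluster FHL
  updated: d(BG,FHL)=49/6, d(FHL,M)=47/3, d(FHL,Z)=35/3
iteration 4: select BG,FHL (d=49/6); attach at lengths (31/12, 5/6); label the merged cluster BFGHL
  updated: d(BFGHL,M)=14, d(BFGHL,Z)=63/5
iteration 5: select BFGHL,Z (d=63/5); attach at lengths (133/60, 63/10); label the merged cluster BFGHLZ
  updated: d(BFGHLZ,M)=44/3
iteration 6: select BFGHLZ,M (d=44/3); attach at lengths (31/30, 22/3); label the merged cluster BFGHLMZ
final tree: ((((B:3/2,G:3/2):31/12,(F:13/4,(H:1/2,L:1/2):11/4):5/6):133/60,Z:63/10):31/30,M:22/3)
total length: 303/10

BFGHL,Z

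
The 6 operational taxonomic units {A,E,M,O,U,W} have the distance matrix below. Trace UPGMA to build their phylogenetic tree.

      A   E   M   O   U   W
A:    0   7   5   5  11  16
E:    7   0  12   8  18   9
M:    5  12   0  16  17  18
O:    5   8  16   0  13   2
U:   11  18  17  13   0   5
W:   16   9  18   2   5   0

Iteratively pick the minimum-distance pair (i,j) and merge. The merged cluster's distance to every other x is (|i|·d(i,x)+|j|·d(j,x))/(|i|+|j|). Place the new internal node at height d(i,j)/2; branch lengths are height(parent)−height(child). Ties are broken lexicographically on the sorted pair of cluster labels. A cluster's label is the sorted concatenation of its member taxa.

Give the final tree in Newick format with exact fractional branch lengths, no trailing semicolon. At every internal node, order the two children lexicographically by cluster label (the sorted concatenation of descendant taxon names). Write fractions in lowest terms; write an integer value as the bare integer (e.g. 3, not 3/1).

((A:5/2,M:5/2):31/8,((E:17/4,(O:1,W:1):13/4):7/4,U:6):3/8)

iteration 1: select O,W (d=2); attach at lengths (1, 1); label the merged cluster OW
  updated: d(A,OW)=21/2, d(E,OW)=17/2, d(M,OW)=17, d(OW,U)=9
iteration 2: select A,M (d=5); attach at lengths (5/2, 5/2); label the merged cluster AM
  updated: d(AM,E)=19/2, d(AM,OW)=55/4, d(AM,U)=14
iteration 3: select E,OW (d=17/2); attach at lengths (17/4, 13/4); label the merged cluster EOW
  updated: d(AM,EOW)=37/3, d(EOW,U)=12
iteration 4: select EOW,U (d=12); attach at lengths (7/4, 6); label the merged cluster EOUW
  updated: d(AM,EOUW)=51/4
iteration 5: select AM,EOUW (d=51/4); attach at lengths (31/8, 3/8); label the merged cluster AEMOUW
final tree: ((A:5/2,M:5/2):31/8,((E:17/4,(O:1,W:1):13/4):7/4,U:6):3/8)
total length: 53/2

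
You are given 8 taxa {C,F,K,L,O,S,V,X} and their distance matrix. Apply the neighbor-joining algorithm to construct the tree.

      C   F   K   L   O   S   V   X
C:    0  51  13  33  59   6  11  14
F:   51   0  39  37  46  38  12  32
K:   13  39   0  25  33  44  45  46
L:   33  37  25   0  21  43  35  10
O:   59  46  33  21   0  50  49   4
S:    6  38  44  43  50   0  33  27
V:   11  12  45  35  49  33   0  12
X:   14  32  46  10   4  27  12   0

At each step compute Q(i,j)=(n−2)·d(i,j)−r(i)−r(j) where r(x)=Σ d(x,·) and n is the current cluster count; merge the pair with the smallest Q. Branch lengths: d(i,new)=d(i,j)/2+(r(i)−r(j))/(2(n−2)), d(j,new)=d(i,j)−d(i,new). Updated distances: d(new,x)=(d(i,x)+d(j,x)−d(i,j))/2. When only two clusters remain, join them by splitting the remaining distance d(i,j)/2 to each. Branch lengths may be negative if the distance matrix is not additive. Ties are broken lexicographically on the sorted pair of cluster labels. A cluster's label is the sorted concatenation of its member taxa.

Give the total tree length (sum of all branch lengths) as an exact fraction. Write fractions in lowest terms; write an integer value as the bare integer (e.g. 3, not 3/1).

step 1: merge (C,S) at d=6, Q=-392; branch lengths C→-3/2, S→15/2; new cluster CS
  updated: d(CS,F)=83/2, d(CS,K)=51/2, d(CS,L)=35, d(CS,O)=103/2, d(CS,V)=19, d(CS,X)=35/2
step 2: merge (F,V) at d=12, Q=-639/2; branch lengths F→191/20, V→49/20; new cluster FV
  updated: d(CS,FV)=97/4, d(FV,K)=36, d(FV,L)=30, d(FV,O)=83/2, d(FV,X)=16
step 3: merge (O,X) at d=4, Q=-457/2; branch lengths O→147/16, X→-83/16; new cluster OX
  updated: d(CS,OX)=65/2, d(FV,OX)=107/4, d(K,OX)=75/2, d(L,OX)=27/2
step 4: merge (L,OX) at d=27/2, Q=-693/4; branch lengths L→45/8, OX→63/8; new cluster LOX
  updated: d(CS,LOX)=27, d(FV,LOX)=173/8, d(K,LOX)=49/2
step 5: merge (CS,K) at d=51/2, Q=-447/4; branch lengths CS→167/16, K→241/16; new cluster CKS
  updated: d(CKS,FV)=139/8, d(CKS,LOX)=13
step 6: merge (CKS,FV) at d=139/8, Q=-52; branch lengths CKS→35/8, FV→13; new cluster CFKSV
  updated: d(CFKSV,LOX)=69/8
step 7: merge (CFKSV,LOX) at d=69/8; branch lengths CFKSV→69/16, LOX→69/16; new cluster CFKLOSVX
final tree: ((((C:-3/2,S:15/2):167/16,K:241/16):35/8,(F:191/20,V:49/20):13):69/16,(L:45/8,(O:147/16,X:-83/16):63/8):69/16)
total length: 87

87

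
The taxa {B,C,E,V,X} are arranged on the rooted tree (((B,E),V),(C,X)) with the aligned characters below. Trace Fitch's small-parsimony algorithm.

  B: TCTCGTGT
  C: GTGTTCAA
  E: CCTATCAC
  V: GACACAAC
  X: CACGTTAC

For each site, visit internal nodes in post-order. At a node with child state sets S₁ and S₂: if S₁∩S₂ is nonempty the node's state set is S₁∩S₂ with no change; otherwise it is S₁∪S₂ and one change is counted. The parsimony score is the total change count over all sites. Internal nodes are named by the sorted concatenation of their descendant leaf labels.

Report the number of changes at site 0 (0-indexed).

3

[col 0] BE: children B:{T}, E:{C} ∪→ {C,T}; cost 1
[col 0] BEV: children BE:{C,T}, V:{G} ∪→ {C,G,T}; cost 1
[col 0] CX: children C:{G}, X:{C} ∪→ {C,G}; cost 1
[col 0] BCEVX: children BEV:{C,G,T}, CX:{C,G} ∩→ {C,G}; cost 0
[col 1] BE: children B:{C}, E:{C} ∩→ {C}; cost 0
[col 1] BEV: children BE:{C}, V:{A} ∪→ {A,C}; cost 1
[col 1] CX: children C:{T}, X:{A} ∪→ {A,T}; cost 1
[col 1] BCEVX: children BEV:{A,C}, CX:{A,T} ∩→ {A}; cost 0
[col 2] BE: children B:{T}, E:{T} ∩→ {T}; cost 0
[col 2] BEV: children BE:{T}, V:{C} ∪→ {C,T}; cost 1
[col 2] CX: children C:{G}, X:{C} ∪→ {C,G}; cost 1
[col 2] BCEVX: children BEV:{C,T}, CX:{C,G} ∩→ {C}; cost 0
[col 3] BE: children B:{C}, E:{A} ∪→ {A,C}; cost 1
[col 3] BEV: children BE:{A,C}, V:{A} ∩→ {A}; cost 0
[col 3] CX: children C:{T}, X:{G} ∪→ {G,T}; cost 1
[col 3] BCEVX: children BEV:{A}, CX:{G,T} ∪→ {A,G,T}; cost 1
[col 4] BE: children B:{G}, E:{T} ∪→ {G,T}; cost 1
[col 4] BEV: children BE:{G,T}, V:{C} ∪→ {C,G,T}; cost 1
[col 4] CX: children C:{T}, X:{T} ∩→ {T}; cost 0
[col 4] BCEVX: children BEV:{C,G,T}, CX:{T} ∩→ {T}; cost 0
[col 5] BE: children B:{T}, E:{C} ∪→ {C,T}; cost 1
[col 5] BEV: children BE:{C,T}, V:{A} ∪→ {A,C,T}; cost 1
[col 5] CX: children C:{C}, X:{T} ∪→ {C,T}; cost 1
[col 5] BCEVX: children BEV:{A,C,T}, CX:{C,T} ∩→ {C,T}; cost 0
[col 6] BE: children B:{G}, E:{A} ∪→ {A,G}; cost 1
[col 6] BEV: children BE:{A,G}, V:{A} ∩→ {A}; cost 0
[col 6] CX: children C:{A}, X:{A} ∩→ {A}; cost 0
[col 6] BCEVX: children BEV:{A}, CX:{A} ∩→ {A}; cost 0
[col 7] BE: children B:{T}, E:{C} ∪→ {C,T}; cost 1
[col 7] BEV: children BE:{C,T}, V:{C} ∩→ {C}; cost 0
[col 7] CX: children C:{A}, X:{C} ∪→ {A,C}; cost 1
[col 7] BCEVX: children BEV:{C}, CX:{A,C} ∩→ {C}; cost 0
per-site changes: [3, 2, 2, 3, 2, 3, 1, 2]; total = 18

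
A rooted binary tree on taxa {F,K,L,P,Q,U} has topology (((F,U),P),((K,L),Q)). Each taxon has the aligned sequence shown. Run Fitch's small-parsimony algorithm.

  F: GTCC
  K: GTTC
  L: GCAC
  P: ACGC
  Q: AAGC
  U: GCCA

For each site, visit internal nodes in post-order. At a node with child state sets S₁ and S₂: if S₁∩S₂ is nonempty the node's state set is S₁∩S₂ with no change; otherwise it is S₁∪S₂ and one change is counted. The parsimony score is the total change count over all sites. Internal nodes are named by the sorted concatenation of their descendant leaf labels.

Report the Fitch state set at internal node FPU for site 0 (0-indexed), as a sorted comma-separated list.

A,G

FU@0: {G} ∩ {G} = {G} (intersection, +0)
FPU@0: {G} ∪ {A} = {A,G} (union, +1)
KL@0: {G} ∩ {G} = {G} (intersection, +0)
KLQ@0: {G} ∪ {A} = {A,G} (union, +1)
FKLPQU@0: {A,G} ∩ {A,G} = {A,G} (intersection, +0)
FU@1: {T} ∪ {C} = {C,T} (union, +1)
FPU@1: {C,T} ∩ {C} = {C} (intersection, +0)
KL@1: {T} ∪ {C} = {C,T} (union, +1)
KLQ@1: {C,T} ∪ {A} = {A,C,T} (union, +1)
FKLPQU@1: {C} ∩ {A,C,T} = {C} (intersection, +0)
FU@2: {C} ∩ {C} = {C} (intersection, +0)
FPU@2: {C} ∪ {G} = {C,G} (union, +1)
KL@2: {T} ∪ {A} = {A,T} (union, +1)
KLQ@2: {A,T} ∪ {G} = {A,G,T} (union, +1)
FKLPQU@2: {C,G} ∩ {A,G,T} = {G} (intersection, +0)
FU@3: {C} ∪ {A} = {A,C} (union, +1)
FPU@3: {A,C} ∩ {C} = {C} (intersection, +0)
KL@3: {C} ∩ {C} = {C} (intersection, +0)
KLQ@3: {C} ∩ {C} = {C} (intersection, +0)
FKLPQU@3: {C} ∩ {C} = {C} (intersection, +0)
per-site changes: [2, 3, 3, 1]; total = 9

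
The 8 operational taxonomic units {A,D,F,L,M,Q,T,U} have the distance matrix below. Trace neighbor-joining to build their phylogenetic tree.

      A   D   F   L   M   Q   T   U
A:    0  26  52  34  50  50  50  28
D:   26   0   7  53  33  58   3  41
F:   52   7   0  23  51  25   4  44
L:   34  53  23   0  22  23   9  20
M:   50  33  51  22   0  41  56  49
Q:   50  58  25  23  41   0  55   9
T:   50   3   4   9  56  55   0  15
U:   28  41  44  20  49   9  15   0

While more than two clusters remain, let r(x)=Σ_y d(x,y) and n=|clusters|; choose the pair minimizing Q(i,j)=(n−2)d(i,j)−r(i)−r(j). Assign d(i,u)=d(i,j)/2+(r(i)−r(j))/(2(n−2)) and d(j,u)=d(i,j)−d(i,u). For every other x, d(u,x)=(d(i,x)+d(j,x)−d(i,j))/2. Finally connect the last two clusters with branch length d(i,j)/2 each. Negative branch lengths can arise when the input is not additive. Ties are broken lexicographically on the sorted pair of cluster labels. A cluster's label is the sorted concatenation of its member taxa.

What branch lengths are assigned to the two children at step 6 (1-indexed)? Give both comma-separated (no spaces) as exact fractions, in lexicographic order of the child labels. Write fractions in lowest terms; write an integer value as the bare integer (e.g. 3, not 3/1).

1. join Q+U (d=9, Q=-413) ⇒ QU; edges |Q|=109/12, |U|=-1/12
  updated: d(A,QU)=69/2, d(D,QU)=45, d(F,QU)=30, d(L,QU)=17, d(M,QU)=81/2, d(QU,T)=61/2
2. join D+T (d=3, Q=-609/2) ⇒ DT; edges |D|=59/20, |T|=1/20
  updated: d(A,DT)=73/2, d(DT,F)=4, d(DT,L)=59/2, d(DT,M)=43, d(DT,QU)=145/4
3. join DT+F (d=4, Q=-1173/4) ⇒ DFT; edges |DT|=21/32, |F|=107/32
  updated: d(A,DFT)=169/4, d(DFT,L)=97/4, d(DFT,M)=45, d(DFT,QU)=249/8
4. join L+M (d=22, Q=-755/4) ⇒ LM; edges |L|=23/24, |M|=505/24
  updated: d(A,LM)=31, d(DFT,LM)=189/8, d(LM,QU)=71/4
5. join A+QU (d=69/2, Q=-977/8) ⇒ AQU; edges |A|=747/32, |QU|=357/32
  updated: d(AQU,DFT)=311/16, d(AQU,LM)=57/8
6. join AQU+DFT (d=311/16, Q=-803/16) ⇒ ADFQTU; edges |AQU|=47/32, |DFT|=575/32
  updated: d(ADFQTU,LM)=181/32
7. join ADFQTU+LM (d=181/32) ⇒ ADFLMQTU; edges |ADFQTU|=181/64, |LM|=181/64
final tree: (((A:747/32,(Q:109/12,U:-1/12):357/32):47/32,((D:59/20,T:1/20):21/32,F:107/32):575/32):181/64,(L:23/24,M:505/24):181/64)
total length: 3123/32

47/32,575/32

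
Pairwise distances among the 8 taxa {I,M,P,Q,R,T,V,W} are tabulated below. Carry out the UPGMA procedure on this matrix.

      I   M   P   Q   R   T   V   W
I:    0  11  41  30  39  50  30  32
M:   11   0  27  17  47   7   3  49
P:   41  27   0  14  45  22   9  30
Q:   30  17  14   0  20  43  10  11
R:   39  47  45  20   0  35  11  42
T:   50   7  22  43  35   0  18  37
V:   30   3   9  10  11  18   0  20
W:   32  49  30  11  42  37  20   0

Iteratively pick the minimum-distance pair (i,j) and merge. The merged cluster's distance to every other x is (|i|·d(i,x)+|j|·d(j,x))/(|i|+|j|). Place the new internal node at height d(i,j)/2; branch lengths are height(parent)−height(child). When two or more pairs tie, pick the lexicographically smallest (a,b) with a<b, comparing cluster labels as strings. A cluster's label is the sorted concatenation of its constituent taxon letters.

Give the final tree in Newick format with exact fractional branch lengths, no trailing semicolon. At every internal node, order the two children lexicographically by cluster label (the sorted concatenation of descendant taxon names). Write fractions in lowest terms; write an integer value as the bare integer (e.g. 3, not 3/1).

1. join M+V (d=3) ⇒ MV; edges |M|=3/2, |V|=3/2
  updated: d(I,MV)=41/2, d(MV,P)=18, d(MV,Q)=27/2, d(MV,R)=29, d(MV,T)=25/2, d(MV,W)=69/2
2. join Q+W (d=11) ⇒ QW; edges |Q|=11/2, |W|=11/2
  updated: d(I,QW)=31, d(MV,QW)=24, d(P,QW)=22, d(QW,R)=31, d(QW,T)=40
3. join MV+T (d=25/2) ⇒ MTV; edges |MV|=19/4, |T|=25/4
  updated: d(I,MTV)=91/3, d(MTV,P)=58/3, d(MTV,QW)=88/3, d(MTV,R)=31
4. join MTV+P (d=58/3) ⇒ MPTV; edges |MTV|=41/12, |P|=29/3
  updated: d(I,MPTV)=33, d(MPTV,QW)=55/2, d(MPTV,R)=69/2
5. join MPTV+QW (d=55/2) ⇒ MPQTVW; edges |MPTV|=49/12, |QW|=33/4
  updated: d(I,MPQTVW)=97/3, d(MPQTVW,R)=100/3
6. join I+MPQTVW (d=97/3) ⇒ IMPQTVW; edges |I|=97/6, |MPQTVW|=29/12
  updated: d(IMPQTVW,R)=239/7
7. join IMPQTVW+R (d=239/7) ⇒ IMPQRTVW; edges |IMPQTVW|=19/21, |R|=239/14
final tree: ((I:97/6,((((M:3/2,V:3/2):19/4,T:25/4):41/12,P:29/3):49/12,(Q:11/2,W:11/2):33/4):29/12):19/21,R:239/14)
total length: 3653/42

((I:97/6,((((M:3/2,V:3/2):19/4,T:25/4):41/12,P:29/3):49/12,(Q:11/2,W:11/2):33/4):29/12):19/21,R:239/14)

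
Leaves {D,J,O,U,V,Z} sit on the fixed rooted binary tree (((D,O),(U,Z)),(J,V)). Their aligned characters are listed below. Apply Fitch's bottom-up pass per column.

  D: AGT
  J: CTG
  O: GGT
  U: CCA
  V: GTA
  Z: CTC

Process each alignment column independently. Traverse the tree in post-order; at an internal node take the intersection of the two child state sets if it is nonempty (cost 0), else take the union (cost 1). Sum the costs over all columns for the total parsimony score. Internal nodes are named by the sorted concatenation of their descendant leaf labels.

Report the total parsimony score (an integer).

8

[col 0] DO: children D:{A}, O:{G} ∪→ {A,G}; cost 1
[col 0] UZ: children U:{C}, Z:{C} ∩→ {C}; cost 0
[col 0] DOUZ: children DO:{A,G}, UZ:{C} ∪→ {A,C,G}; cost 1
[col 0] JV: children J:{C}, V:{G} ∪→ {C,G}; cost 1
[col 0] DJOUVZ: children DOUZ:{A,C,G}, JV:{C,G} ∩→ {C,G}; cost 0
[col 1] DO: children D:{G}, O:{G} ∩→ {G}; cost 0
[col 1] UZ: children U:{C}, Z:{T} ∪→ {C,T}; cost 1
[col 1] DOUZ: children DO:{G}, UZ:{C,T} ∪→ {C,G,T}; cost 1
[col 1] JV: children J:{T}, V:{T} ∩→ {T}; cost 0
[col 1] DJOUVZ: children DOUZ:{C,G,T}, JV:{T} ∩→ {T}; cost 0
[col 2] DO: children D:{T}, O:{T} ∩→ {T}; cost 0
[col 2] UZ: children U:{A}, Z:{C} ∪→ {A,C}; cost 1
[col 2] DOUZ: children DO:{T}, UZ:{A,C} ∪→ {A,C,T}; cost 1
[col 2] JV: children J:{G}, V:{A} ∪→ {A,G}; cost 1
[col 2] DJOUVZ: children DOUZ:{A,C,T}, JV:{A,G} ∩→ {A}; cost 0
per-site changes: [3, 2, 3]; total = 8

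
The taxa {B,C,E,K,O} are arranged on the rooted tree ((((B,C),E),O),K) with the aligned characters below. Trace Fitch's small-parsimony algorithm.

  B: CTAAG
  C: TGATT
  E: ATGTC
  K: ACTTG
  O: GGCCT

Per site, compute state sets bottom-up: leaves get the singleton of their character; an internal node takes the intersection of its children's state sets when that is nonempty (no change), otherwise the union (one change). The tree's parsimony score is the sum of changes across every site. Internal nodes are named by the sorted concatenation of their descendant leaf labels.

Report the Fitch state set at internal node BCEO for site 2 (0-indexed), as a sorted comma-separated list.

A,C,G

site 0, node BC: B={C} ∪ C={T} → {C,T} (+1)
site 0, node BCE: BC={C,T} ∪ E={A} → {A,C,T} (+1)
site 0, node BCEO: BCE={A,C,T} ∪ O={G} → {A,C,G,T} (+1)
site 0, node BCEKO: BCEO={A,C,G,T} ∩ K={A} → {A} (+0)
site 1, node BC: B={T} ∪ C={G} → {G,T} (+1)
site 1, node BCE: BC={G,T} ∩ E={T} → {T} (+0)
site 1, node BCEO: BCE={T} ∪ O={G} → {G,T} (+1)
site 1, node BCEKO: BCEO={G,T} ∪ K={C} → {C,G,T} (+1)
site 2, node BC: B={A} ∩ C={A} → {A} (+0)
site 2, node BCE: BC={A} ∪ E={G} → {A,G} (+1)
site 2, node BCEO: BCE={A,G} ∪ O={C} → {A,C,G} (+1)
site 2, node BCEKO: BCEO={A,C,G} ∪ K={T} → {A,C,G,T} (+1)
site 3, node BC: B={A} ∪ C={T} → {A,T} (+1)
site 3, node BCE: BC={A,T} ∩ E={T} → {T} (+0)
site 3, node BCEO: BCE={T} ∪ O={C} → {C,T} (+1)
site 3, node BCEKO: BCEO={C,T} ∩ K={T} → {T} (+0)
site 4, node BC: B={G} ∪ C={T} → {G,T} (+1)
site 4, node BCE: BC={G,T} ∪ E={C} → {C,G,T} (+1)
site 4, node BCEO: BCE={C,G,T} ∩ O={T} → {T} (+0)
site 4, node BCEKO: BCEO={T} ∪ K={G} → {G,T} (+1)
per-site changes: [3, 3, 3, 2, 3]; total = 14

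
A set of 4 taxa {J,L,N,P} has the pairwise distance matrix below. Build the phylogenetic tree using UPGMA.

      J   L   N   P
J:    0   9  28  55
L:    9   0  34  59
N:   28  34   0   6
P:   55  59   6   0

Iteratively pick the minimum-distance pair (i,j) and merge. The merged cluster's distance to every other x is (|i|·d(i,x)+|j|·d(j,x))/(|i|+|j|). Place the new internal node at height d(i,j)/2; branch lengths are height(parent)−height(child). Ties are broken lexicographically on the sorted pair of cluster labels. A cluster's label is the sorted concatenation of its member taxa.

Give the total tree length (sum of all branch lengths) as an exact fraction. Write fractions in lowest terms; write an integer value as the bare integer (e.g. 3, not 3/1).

iteration 1: select N,P (d=6); attach at lengths (3, 3); label the merged cluster NP
  updated: d(J,NP)=83/2, d(L,NP)=93/2
iteration 2: select J,L (d=9); attach at lengths (9/2, 9/2); label the merged cluster JL
  updated: d(JL,NP)=44
iteration 3: select JL,NP (d=44); attach at lengths (35/2, 19); label the merged cluster JLNP
final tree: ((J:9/2,L:9/2):35/2,(N:3,P:3):19)
total length: 103/2

103/2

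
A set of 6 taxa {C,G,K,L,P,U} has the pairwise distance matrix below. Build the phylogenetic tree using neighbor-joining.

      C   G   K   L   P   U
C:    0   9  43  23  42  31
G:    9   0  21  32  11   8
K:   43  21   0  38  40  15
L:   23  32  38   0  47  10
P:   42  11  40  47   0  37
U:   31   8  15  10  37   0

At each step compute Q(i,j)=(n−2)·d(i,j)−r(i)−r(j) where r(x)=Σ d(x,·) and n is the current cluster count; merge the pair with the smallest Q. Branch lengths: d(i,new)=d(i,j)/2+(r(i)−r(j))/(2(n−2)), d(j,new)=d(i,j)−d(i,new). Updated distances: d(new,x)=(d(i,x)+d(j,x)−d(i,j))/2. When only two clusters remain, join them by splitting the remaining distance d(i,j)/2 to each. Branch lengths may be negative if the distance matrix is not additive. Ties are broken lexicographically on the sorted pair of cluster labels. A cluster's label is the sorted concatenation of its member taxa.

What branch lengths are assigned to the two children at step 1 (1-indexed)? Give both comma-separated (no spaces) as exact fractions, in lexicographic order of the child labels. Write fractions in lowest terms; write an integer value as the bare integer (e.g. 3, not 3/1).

iteration 1: select G,P (d=11, Q=-214); attach at lengths (-13/2, 35/2); label the merged cluster GP
  updated: d(C,GP)=20, d(GP,K)=25, d(GP,L)=34, d(GP,U)=17
iteration 2: select C,GP (d=20, Q=-153); attach at lengths (27/2, 13/2); label the merged cluster CGP
  updated: d(CGP,K)=24, d(CGP,L)=37/2, d(CGP,U)=14
iteration 3: select CGP,L (d=37/2, Q=-86); attach at lengths (27/4, 47/4); label the merged cluster CGLP
  updated: d(CGLP,K)=87/4, d(CGLP,U)=11/4
iteration 4: select CGLP,K (d=87/4, Q=-79/2); attach at lengths (19/4, 17); label the merged cluster CGKLP
  updated: d(CGKLP,U)=-2
iteration 5: select CGKLP,U (d=-2); attach at lengths (-1, -1); label the merged cluster CGKLPU
final tree: ((((C:27/2,(G:-13/2,P:35/2):13/2):27/4,L:47/4):19/4,K:17):-1,U:-1)
total length: 277/4

-13/2,35/2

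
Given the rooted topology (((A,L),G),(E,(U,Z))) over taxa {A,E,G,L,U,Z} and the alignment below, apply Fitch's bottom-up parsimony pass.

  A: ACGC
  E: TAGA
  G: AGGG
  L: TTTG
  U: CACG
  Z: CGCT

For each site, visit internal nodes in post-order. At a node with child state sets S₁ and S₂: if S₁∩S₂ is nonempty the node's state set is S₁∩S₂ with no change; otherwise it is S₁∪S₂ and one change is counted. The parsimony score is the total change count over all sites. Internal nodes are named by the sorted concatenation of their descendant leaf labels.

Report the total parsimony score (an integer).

site 0, node AL: A={A} ∪ L={T} → {A,T} (+1)
site 0, node AGL: AL={A,T} ∩ G={A} → {A} (+0)
site 0, node UZ: U={C} ∩ Z={C} → {C} (+0)
site 0, node EUZ: E={T} ∪ UZ={C} → {C,T} (+1)
site 0, node AEGLUZ: AGL={A} ∪ EUZ={C,T} → {A,C,T} (+1)
site 1, node AL: A={C} ∪ L={T} → {C,T} (+1)
site 1, node AGL: AL={C,T} ∪ G={G} → {C,G,T} (+1)
site 1, node UZ: U={A} ∪ Z={G} → {A,G} (+1)
site 1, node EUZ: E={A} ∩ UZ={A,G} → {A} (+0)
site 1, node AEGLUZ: AGL={C,G,T} ∪ EUZ={A} → {A,C,G,T} (+1)
site 2, node AL: A={G} ∪ L={T} → {G,T} (+1)
site 2, node AGL: AL={G,T} ∩ G={G} → {G} (+0)
site 2, node UZ: U={C} ∩ Z={C} → {C} (+0)
site 2, node EUZ: E={G} ∪ UZ={C} → {C,G} (+1)
site 2, node AEGLUZ: AGL={G} ∩ EUZ={C,G} → {G} (+0)
site 3, node AL: A={C} ∪ L={G} → {C,G} (+1)
site 3, node AGL: AL={C,G} ∩ G={G} → {G} (+0)
site 3, node UZ: U={G} ∪ Z={T} → {G,T} (+1)
site 3, node EUZ: E={A} ∪ UZ={G,T} → {A,G,T} (+1)
site 3, node AEGLUZ: AGL={G} ∩ EUZ={A,G,T} → {G} (+0)
per-site changes: [3, 4, 2, 3]; total = 12

12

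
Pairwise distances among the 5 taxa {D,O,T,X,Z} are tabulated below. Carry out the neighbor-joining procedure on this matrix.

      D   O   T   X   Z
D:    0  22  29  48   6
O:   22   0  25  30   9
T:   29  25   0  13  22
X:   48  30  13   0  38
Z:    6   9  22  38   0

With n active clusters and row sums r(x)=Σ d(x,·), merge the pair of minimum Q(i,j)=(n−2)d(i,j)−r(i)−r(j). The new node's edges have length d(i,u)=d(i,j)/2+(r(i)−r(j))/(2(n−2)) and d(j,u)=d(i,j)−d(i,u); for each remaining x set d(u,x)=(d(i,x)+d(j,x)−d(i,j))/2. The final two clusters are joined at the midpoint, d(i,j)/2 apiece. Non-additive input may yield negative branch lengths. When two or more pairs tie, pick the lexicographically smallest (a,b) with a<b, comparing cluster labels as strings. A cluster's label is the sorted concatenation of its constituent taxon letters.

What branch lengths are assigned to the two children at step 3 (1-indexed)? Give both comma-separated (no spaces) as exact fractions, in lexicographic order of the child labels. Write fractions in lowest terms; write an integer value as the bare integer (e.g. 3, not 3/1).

step 1: merge (T,X) at d=13, Q=-179; branch lengths T→-1/6, X→79/6; new cluster TX
  updated: d(D,TX)=32, d(O,TX)=21, d(TX,Z)=47/2
step 2: merge (D,Z) at d=6, Q=-173/2; branch lengths D→67/8, Z→-19/8; new cluster DZ
  updated: d(DZ,O)=25/2, d(DZ,TX)=99/4
step 3: merge (DZ,O) at d=25/2, Q=-233/4; branch lengths DZ→65/8, O→35/8; new cluster DOZ
  updated: d(DOZ,TX)=133/8
step 4: merge (DOZ,TX) at d=133/8; branch lengths DOZ→133/16, TX→133/16; new cluster DOTXZ
final tree: (((D:67/8,Z:-19/8):65/8,O:35/8):133/16,(T:-1/6,X:79/6):133/16)
total length: 385/8

65/8,35/8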